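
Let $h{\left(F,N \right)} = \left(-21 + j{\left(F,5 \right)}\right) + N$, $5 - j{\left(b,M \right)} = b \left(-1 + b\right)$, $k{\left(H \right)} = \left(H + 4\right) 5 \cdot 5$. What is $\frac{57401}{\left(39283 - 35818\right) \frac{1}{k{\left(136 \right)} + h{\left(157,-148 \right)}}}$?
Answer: $- \frac{404791852}{1155} \approx -3.5047 \cdot 10^{5}$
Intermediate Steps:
$k{\left(H \right)} = 100 + 25 H$ ($k{\left(H \right)} = \left(4 + H\right) 25 = 100 + 25 H$)
$j{\left(b,M \right)} = 5 - b \left(-1 + b\right)$
$h{\left(F,N \right)} = -16 + F + N - F^{2}$ ($h{\left(F,N \right)} = \left(-21 + \left(5 + F - F^{2}\right)\right) + N = \left(-16 + F - F^{2}\right) + N = -16 + F + N - F^{2}$)
$\frac{57401}{\left(39283 - 35818\right) \frac{1}{k{\left(136 \right)} + h{\left(157,-148 \right)}}} = \frac{57401}{\left(39283 - 35818\right) \frac{1}{\left(100 + 25 \cdot 136\right) - 24656}} = \frac{57401}{3465 \frac{1}{\left(100 + 3400\right) - 24656}} = \frac{57401}{3465 \frac{1}{3500 - 24656}} = \frac{57401}{3465 \frac{1}{-21156}} = \frac{57401}{3465 \left(- \frac{1}{21156}\right)} = \frac{57401}{- \frac{1155}{7052}} = 57401 \left(- \frac{7052}{1155}\right) = - \frac{404791852}{1155}$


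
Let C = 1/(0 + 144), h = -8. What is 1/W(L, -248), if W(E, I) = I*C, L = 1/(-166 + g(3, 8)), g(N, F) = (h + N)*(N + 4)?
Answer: -18/31 ≈ -0.58065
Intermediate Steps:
g(N, F) = (-8 + N)*(4 + N) (g(N, F) = (-8 + N)*(N + 4) = (-8 + N)*(4 + N))
C = 1/144 ≈ 0.0069444
L = -1/201 (L = 1/(-166 + (-32 + 3**2 - 4*3)) = 1/(-166 + (-32 + 9 - 12)) = 1/(-166 - 35) = 1/(-201) = -1/201 ≈ -0.0049751)
W(E, I) = I/144 (W(E, I) = I*(1/144) = I/144)
1/W(L, -248) = 1/((1/144)*(-248)) = 1/(-31/18) = -18/31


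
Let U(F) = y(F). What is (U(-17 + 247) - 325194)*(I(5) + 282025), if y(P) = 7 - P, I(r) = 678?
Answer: -91996362151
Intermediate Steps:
U(F) = 7 - F
(U(-17 + 247) - 325194)*(I(5) + 282025) = ((7 - (-17 + 247)) - 325194)*(678 + 282025) = ((7 - 1*230) - 325194)*282703 = ((7 - 230) - 325194)*282703 = (-223 - 325194)*282703 = -325417*282703 = -91996362151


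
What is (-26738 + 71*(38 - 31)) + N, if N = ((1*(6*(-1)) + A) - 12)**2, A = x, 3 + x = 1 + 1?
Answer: -25880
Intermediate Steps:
x = -1 (x = -3 + (1 + 1) = -3 + 2 = -1)
A = -1
N = 361 (N = ((1*(6*(-1)) - 1) - 12)**2 = ((1*(-6) - 1) - 12)**2 = ((-6 - 1) - 12)**2 = (-7 - 12)**2 = (-19)**2 = 361)
(-26738 + 71*(38 - 31)) + N = (-26738 + 71*(38 - 31)) + 361 = (-26738 + 71*7) + 361 = (-26738 + 497) + 361 = -26241 + 361 = -25880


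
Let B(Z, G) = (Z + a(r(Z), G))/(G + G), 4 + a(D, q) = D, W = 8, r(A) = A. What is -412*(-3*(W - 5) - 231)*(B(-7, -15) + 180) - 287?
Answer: 17857441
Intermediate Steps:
a(D, q) = -4 + D
B(Z, G) = (-4 + 2*Z)/(2*G) (B(Z, G) = (Z + (-4 + Z))/(G + G) = (-4 + 2*Z)/((2*G)) = (-4 + 2*Z)*(1/(2*G)) = (-4 + 2*Z)/(2*G))
-412*(-3*(W - 5) - 231)*(B(-7, -15) + 180) - 287 = -412*(-3*(8 - 5) - 231)*((-2 - 7)/(-15) + 180) - 287 = -412*(-3*3 - 231)*(-1/15*(-9) + 180) - 287 = -412*(-9 - 231)*(3/5 + 180) - 287 = -(-98880)*903/5 - 287 = -412*(-43344) - 287 = 17857728 - 287 = 17857441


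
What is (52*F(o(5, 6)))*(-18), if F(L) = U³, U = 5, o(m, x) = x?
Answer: -117000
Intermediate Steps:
F(L) = 125 (F(L) = 5³ = 125)
(52*F(o(5, 6)))*(-18) = (52*125)*(-18) = 6500*(-18) = -117000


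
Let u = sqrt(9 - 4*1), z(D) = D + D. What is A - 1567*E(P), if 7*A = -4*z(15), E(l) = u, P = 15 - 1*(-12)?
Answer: -120/7 - 1567*sqrt(5) ≈ -3521.1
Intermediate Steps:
z(D) = 2*D
P = 27 (P = 15 + 12 = 27)
u = sqrt(5) (u = sqrt(9 - 4) = sqrt(5) ≈ 2.2361)
E(l) = sqrt(5)
A = -120/7 (A = (-8*15)/7 = (-4*30)/7 = (1/7)*(-120) = -120/7 ≈ -17.143)
A - 1567*E(P) = -120/7 - 1567*sqrt(5)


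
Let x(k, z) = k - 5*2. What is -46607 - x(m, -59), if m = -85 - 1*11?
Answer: -46501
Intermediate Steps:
m = -96 (m = -85 - 11 = -96)
x(k, z) = -10 + k (x(k, z) = k - 10 = -10 + k)
-46607 - x(m, -59) = -46607 - (-10 - 96) = -46607 - 1*(-106) = -46607 + 106 = -46501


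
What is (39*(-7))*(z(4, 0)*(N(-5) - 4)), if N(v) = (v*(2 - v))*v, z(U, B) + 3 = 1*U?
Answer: -46683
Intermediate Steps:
z(U, B) = -3 + U (z(U, B) = -3 + 1*U = -3 + U)
N(v) = v**2*(2 - v)
(39*(-7))*(z(4, 0)*(N(-5) - 4)) = (39*(-7))*((-3 + 4)*((-5)**2*(2 - 1*(-5)) - 4)) = -273*(25*(2 + 5) - 4) = -273*(25*7 - 4) = -273*(175 - 4) = -273*171 = -46683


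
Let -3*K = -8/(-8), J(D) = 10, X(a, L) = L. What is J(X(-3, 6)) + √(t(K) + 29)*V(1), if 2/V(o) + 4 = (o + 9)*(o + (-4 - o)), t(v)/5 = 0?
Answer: 10 - √29/22 ≈ 9.7552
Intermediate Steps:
K = -⅓ (K = -(-8)/(3*(-8)) = -(-8)*(-1)/(3*8) = -⅓*1 = -⅓ ≈ -0.33333)
t(v) = 0 (t(v) = 5*0 = 0)
V(o) = 2/(-40 - 4*o) (V(o) = 2/(-4 + (o + 9)*(o + (-4 - o))) = 2/(-4 + (9 + o)*(-4)) = 2/(-4 + (-36 - 4*o)) = 2/(-40 - 4*o))
J(X(-3, 6)) + √(t(K) + 29)*V(1) = 10 + √(0 + 29)*(-1/(20 + 2*1)) = 10 + √29*(-1/(20 + 2)) = 10 + √29*(-1/22) = 10 - √29/22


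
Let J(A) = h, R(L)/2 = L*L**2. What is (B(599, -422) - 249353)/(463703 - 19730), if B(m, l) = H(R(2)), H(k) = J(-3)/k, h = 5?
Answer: -1329881/2367856 ≈ -0.56164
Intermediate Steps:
R(L) = 2*L**3 (R(L) = 2*(L*L**2) = 2*L**3)
J(A) = 5
H(k) = 5/k
B(m, l) = 5/16 (B(m, l) = 5/((2*2**3)) = 5/((2*8)) = 5/16)
(B(599, -422) - 249353)/(463703 - 19730) = (5/16 - 249353)/(463703 - 19730) = -3989643/16/443973 = -3989643/16*1/443973 = -1329881/2367856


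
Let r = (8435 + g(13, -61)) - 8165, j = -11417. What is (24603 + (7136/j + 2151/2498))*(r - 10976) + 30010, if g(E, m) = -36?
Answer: -3768274260361197/14259833 ≈ -2.6426e+8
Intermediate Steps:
r = 234 (r = (8435 - 36) - 8165 = 8399 - 8165 = 234)
(24603 + (7136/j + 2151/2498))*(r - 10976) + 30010 = (24603 + (7136/(-11417) + 2151/2498))*(234 - 10976) + 30010 = (24603 + (7136*(-1/11417) + 2151*(1/2498)))*(-10742) + 30010 = (24603 + (-7136/11417 + 2151/2498))*(-10742) + 30010 = (24603 + 6732239/28519666)*(-10742) + 30010 = (701676074837/28519666)*(-10742) + 30010 = -3768702197949527/14259833 + 30010 = -3768274260361197/14259833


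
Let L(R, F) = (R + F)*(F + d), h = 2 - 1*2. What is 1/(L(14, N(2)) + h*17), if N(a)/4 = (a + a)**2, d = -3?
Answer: 1/4758 ≈ 0.00021017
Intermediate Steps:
N(a) = 16*a**2 (N(a) = 4*(a + a)**2 = 4*(2*a)**2 = 4*(4*a**2) = 16*a**2)
h = 0 (h = 2 - 2 = 0)
L(R, F) = (-3 + F)*(F + R) (L(R, F) = (R + F)*(F - 3) = (F + R)*(-3 + F) = (-3 + F)*(F + R))
1/(L(14, N(2)) + h*17) = 1/(((16*2**2)**2 - 48*2**2 - 3*14 + (16*2**2)*14) + 0*17) = 1/(((16*4)**2 - 48*4 - 42 + (16*4)*14) + 0) = 1/((64**2 - 3*64 - 42 + 64*14) + 0) = 1/((4096 - 192 - 42 + 896) + 0) = 1/(4758 + 0) = 1/4758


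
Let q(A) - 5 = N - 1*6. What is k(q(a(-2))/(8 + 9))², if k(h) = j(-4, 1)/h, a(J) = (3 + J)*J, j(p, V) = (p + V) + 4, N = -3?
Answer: 289/16 ≈ 18.063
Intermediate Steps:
j(p, V) = 4 + V + p (j(p, V) = (V + p) + 4 = 4 + V + p)
a(J) = J*(3 + J)
q(A) = -4 (q(A) = 5 + (-3 - 1*6) = 5 + (-3 - 6) = 5 - 9 = -4)
k(h) = 1/h (k(h) = (4 + 1 - 4)/h = 1/h)
k(q(a(-2))/(8 + 9))² = (1/(-4/(8 + 9)))² = (1/(-4/17))² = (-17/4)² = 289/16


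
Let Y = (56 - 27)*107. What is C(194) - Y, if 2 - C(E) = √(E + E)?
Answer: -3101 - 2*√97 ≈ -3120.7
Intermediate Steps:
C(E) = 2 - √2*√E (C(E) = 2 - √(E + E) = 2 - √(2*E) = 2 - √2*√E)
Y = 3103 (Y = 29*107 = 3103)
C(194) - Y = (2 - √2*√194) - 1*3103 = (2 - 2*√97) - 3103 = -3101 - 2*√97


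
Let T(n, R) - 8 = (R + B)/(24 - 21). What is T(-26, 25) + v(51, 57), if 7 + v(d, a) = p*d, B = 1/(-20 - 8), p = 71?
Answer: 101649/28 ≈ 3630.3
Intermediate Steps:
B = -1/28 (B = 1/(-28) = -1/28 ≈ -0.035714)
v(d, a) = -7 + 71*d
T(n, R) = 671/84 + R/3 (T(n, R) = 8 + (R - 1/28)/(24 - 21) = 8 + (-1/28 + R)/3 = 8 + (-1/28 + R)*(1/3) = 8 + (-1/84 + R/3) = 671/84 + R/3)
T(-26, 25) + v(51, 57) = (671/84 + (1/3)*25) + (-7 + 71*51) = (671/84 + 25/3) + (-7 + 3621) = 457/28 + 3614 = 101649/28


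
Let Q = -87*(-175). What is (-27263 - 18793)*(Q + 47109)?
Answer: -2870854704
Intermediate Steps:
Q = 15225
(-27263 - 18793)*(Q + 47109) = (-27263 - 18793)*(15225 + 47109) = -46056*62334 = -2870854704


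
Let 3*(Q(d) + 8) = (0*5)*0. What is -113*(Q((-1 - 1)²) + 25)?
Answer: -1921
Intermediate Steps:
Q(d) = -8 (Q(d) = -8 + ((0*5)*0)/3 = -8 + (0*0)/3 = -8 + (⅓)*0 = -8 + 0 = -8)
-113*(Q((-1 - 1)²) + 25) = -113*(-8 + 25) = -113*17 = -1921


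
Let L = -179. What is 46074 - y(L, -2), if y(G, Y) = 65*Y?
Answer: 46204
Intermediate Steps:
46074 - y(L, -2) = 46074 - 65*(-2) = 46074 - 1*(-130) = 46074 + 130 = 46204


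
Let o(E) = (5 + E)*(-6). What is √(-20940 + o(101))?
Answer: 2*I*√5394 ≈ 146.89*I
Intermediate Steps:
o(E) = -30 - 6*E
√(-20940 + o(101)) = √(-20940 + (-30 - 6*101)) = √(-20940 + (-30 - 606)) = √(-20940 - 636) = √(-21576) = 2*I*√5394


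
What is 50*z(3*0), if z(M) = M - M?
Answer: 0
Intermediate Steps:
z(M) = 0
50*z(3*0) = 50*0 = 0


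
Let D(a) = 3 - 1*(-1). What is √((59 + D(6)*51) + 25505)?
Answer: 2*√6442 ≈ 160.52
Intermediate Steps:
D(a) = 4 (D(a) = 3 + 1 = 4)
√((59 + D(6)*51) + 25505) = √((59 + 4*51) + 25505) = √((59 + 204) + 25505) = √(263 + 25505) = √25768 = 2*√6442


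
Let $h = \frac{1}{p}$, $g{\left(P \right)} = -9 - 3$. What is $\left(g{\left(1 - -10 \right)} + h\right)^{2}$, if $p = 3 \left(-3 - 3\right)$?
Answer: $\frac{47089}{324} \approx 145.34$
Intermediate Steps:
$p = -18$ ($p = 3 \left(-6\right) = -18$)
$g{\left(P \right)} = -12$
$h = - \frac{1}{18}$ ($h = \frac{1}{-18} = - \frac{1}{18} \approx -0.055556$)
$\left(g{\left(1 - -10 \right)} + h\right)^{2} = \left(-12 - \frac{1}{18}\right)^{2} = \left(- \frac{217}{18}\right)^{2} = \frac{47089}{324}$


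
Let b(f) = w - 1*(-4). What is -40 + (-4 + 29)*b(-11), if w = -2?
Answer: 10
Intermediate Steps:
b(f) = 2 (b(f) = -2 - 1*(-4) = -2 + 4 = 2)
-40 + (-4 + 29)*b(-11) = -40 + (-4 + 29)*2 = -40 + 25*2 = -40 + 50 = 10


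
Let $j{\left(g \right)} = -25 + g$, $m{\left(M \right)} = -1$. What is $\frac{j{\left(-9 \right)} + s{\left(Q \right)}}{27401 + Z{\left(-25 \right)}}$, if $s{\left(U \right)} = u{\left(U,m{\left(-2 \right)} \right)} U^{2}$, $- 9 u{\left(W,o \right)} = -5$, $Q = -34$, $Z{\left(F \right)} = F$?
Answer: $\frac{2737}{123192} \approx 0.022217$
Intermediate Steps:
$u{\left(W,o \right)} = \frac{5}{9}$ ($u{\left(W,o \right)} = \left(- \frac{1}{9}\right) \left(-5\right) = \frac{5}{9}$)
$s{\left(U \right)} = \frac{5 U^{2}}{9}$
$\frac{j{\left(-9 \right)} + s{\left(Q \right)}}{27401 + Z{\left(-25 \right)}} = \frac{\left(-25 - 9\right) + \frac{5 \left(-34\right)^{2}}{9}}{27401 - 25} = \frac{-34 + \frac{5}{9} \cdot 1156}{27376} = \left(-34 + \frac{5780}{9}\right) \frac{1}{27376} = \frac{5474}{9} \cdot \frac{1}{27376} = \frac{2737}{123192}$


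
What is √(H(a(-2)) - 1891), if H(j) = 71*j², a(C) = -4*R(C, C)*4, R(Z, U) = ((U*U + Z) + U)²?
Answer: I*√1891 ≈ 43.486*I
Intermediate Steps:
R(Z, U) = (U + Z + U²)² (R(Z, U) = ((U² + Z) + U)² = ((Z + U²) + U)² = (U + Z + U²)²)
a(C) = -16*(C² + 2*C)² (a(C) = -4*(C + C + C²)²*4 = -4*(C² + 2*C)²*4 = -16*(C² + 2*C)²)
√(H(a(-2)) - 1891) = √(71*(-16*(-2)²*(2 - 2)²)² - 1891) = √(71*(-16*4*0²)² - 1891) = √(71*(-16*4*0)² - 1891) = √(71*0² - 1891) = √(71*0 - 1891) = √(0 - 1891) = √(-1891) = I*√1891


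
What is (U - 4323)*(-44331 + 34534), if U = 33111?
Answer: -282036036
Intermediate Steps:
(U - 4323)*(-44331 + 34534) = (33111 - 4323)*(-44331 + 34534) = 28788*(-9797) = -282036036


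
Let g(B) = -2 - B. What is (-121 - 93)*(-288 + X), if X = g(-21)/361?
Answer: 1170794/19 ≈ 61621.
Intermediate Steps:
X = 1/19 (X = (-2 - 1*(-21))/361 = (-2 + 21)*(1/361) = 19*(1/361) = 1/19 ≈ 0.052632)
(-121 - 93)*(-288 + X) = (-121 - 93)*(-288 + 1/19) = -214*(-5471/19) = 1170794/19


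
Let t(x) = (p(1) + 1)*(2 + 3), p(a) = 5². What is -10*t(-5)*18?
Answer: -23400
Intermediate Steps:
p(a) = 25
t(x) = 130 (t(x) = (25 + 1)*(2 + 3) = 26*5 = 130)
-10*t(-5)*18 = -10*130*18 = -1300*18 = -23400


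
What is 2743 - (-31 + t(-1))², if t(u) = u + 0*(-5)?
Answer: 1719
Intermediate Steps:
t(u) = u (t(u) = u + 0 = u)
2743 - (-31 + t(-1))² = 2743 - (-31 - 1)² = 2743 - 1*(-32)² = 2743 - 1*1024 = 2743 - 1024 = 1719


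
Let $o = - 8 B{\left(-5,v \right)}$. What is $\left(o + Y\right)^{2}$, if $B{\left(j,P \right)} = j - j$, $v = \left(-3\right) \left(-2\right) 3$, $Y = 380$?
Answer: $144400$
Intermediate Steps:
$v = 18$ ($v = 6 \cdot 3 = 18$)
$B{\left(j,P \right)} = 0$
$o = 0$ ($o = \left(-8\right) 0 = 0$)
$\left(o + Y\right)^{2} = \left(0 + 380\right)^{2} = 380^{2} = 144400$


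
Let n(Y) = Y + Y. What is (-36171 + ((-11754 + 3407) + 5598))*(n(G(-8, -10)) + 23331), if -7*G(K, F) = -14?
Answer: -908198200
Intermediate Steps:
G(K, F) = 2 (G(K, F) = -⅐*(-14) = 2)
n(Y) = 2*Y
(-36171 + ((-11754 + 3407) + 5598))*(n(G(-8, -10)) + 23331) = (-36171 + ((-11754 + 3407) + 5598))*(2*2 + 23331) = (-36171 + (-8347 + 5598))*(4 + 23331) = (-36171 - 2749)*23335 = -38920*23335 = -908198200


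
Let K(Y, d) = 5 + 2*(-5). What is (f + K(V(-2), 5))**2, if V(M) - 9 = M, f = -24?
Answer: 841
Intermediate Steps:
V(M) = 9 + M
K(Y, d) = -5 (K(Y, d) = 5 - 10 = -5)
(f + K(V(-2), 5))**2 = (-24 - 5)**2 = (-29)**2 = 841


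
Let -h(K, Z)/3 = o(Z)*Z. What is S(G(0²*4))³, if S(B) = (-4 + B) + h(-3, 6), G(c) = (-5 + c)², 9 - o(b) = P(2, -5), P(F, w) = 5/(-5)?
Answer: -4019679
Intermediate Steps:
P(F, w) = -1 (P(F, w) = 5*(-⅕) = -1)
o(b) = 10 (o(b) = 9 - 1*(-1) = 9 + 1 = 10)
h(K, Z) = -30*Z
S(B) = -184 + B (S(B) = (-4 + B) - 30*6 = (-4 + B) - 180 = -184 + B)
S(G(0²*4))³ = (-184 + (-5 + 0²*4)²)³ = (-184 + (-5 + 0*4)²)³ = (-184 + (-5 + 0)²)³ = (-184 + (-5)²)³ = (-184 + 25)³ = (-159)³ = -4019679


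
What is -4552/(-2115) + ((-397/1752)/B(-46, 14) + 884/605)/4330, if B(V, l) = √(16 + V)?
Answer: 1192651646/554055975 + 397*I*√30/227584800 ≈ 2.1526 + 9.5545e-6*I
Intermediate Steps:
-4552/(-2115) + ((-397/1752)/B(-46, 14) + 884/605)/4330 = -4552/(-2115) + ((-397/1752)/(√(16 - 46)) + 884/605)/4330 = -4552*(-1/2115) + ((-397*1/1752)/(√(-30)) + 884*(1/605))*(1/4330) = 4552/2115 + (-397*(-I*√30/30)/1752 + 884/605)*(1/4330) = 4552/2115 + (-(-397)*I*√30/52560 + 884/605)*(1/4330) = 4552/2115 + (397*I*√30/52560 + 884/605)*(1/4330) = 4552/2115 + (884/605 + 397*I*√30/52560)*(1/4330) = 4552/2115 + (442/1309825 + 397*I*√30/227584800) = 1192651646/554055975 + 397*I*√30/227584800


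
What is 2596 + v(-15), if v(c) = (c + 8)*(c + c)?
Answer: 2806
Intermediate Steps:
v(c) = 2*c*(8 + c) (v(c) = (8 + c)*(2*c) = 2*c*(8 + c))
2596 + v(-15) = 2596 + 2*(-15)*(8 - 15) = 2596 + 2*(-15)*(-7) = 2596 + 210 = 2806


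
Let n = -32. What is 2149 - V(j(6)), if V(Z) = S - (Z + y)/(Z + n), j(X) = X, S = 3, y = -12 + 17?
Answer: 55785/26 ≈ 2145.6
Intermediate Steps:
y = 5
V(Z) = 3 - (5 + Z)/(-32 + Z) (V(Z) = 3 - (Z + 5)/(Z - 32) = 3 - (5 + Z)/(-32 + Z))
2149 - V(j(6)) = 2149 - (-101 + 2*6)/(-32 + 6) = 2149 - (-101 + 12)/(-26) = 2149 - (-1)*(-89)/26 = 2149 - 1*89/26 = 2149 - 89/26 = 55785/26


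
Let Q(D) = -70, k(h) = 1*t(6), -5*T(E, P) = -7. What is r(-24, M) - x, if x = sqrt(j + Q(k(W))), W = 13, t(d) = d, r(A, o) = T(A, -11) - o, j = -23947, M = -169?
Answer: 852/5 - I*sqrt(24017) ≈ 170.4 - 154.97*I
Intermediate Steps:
T(E, P) = 7/5 (T(E, P) = -1/5*(-7) = 7/5)
r(A, o) = 7/5 - o
k(h) = 6 (k(h) = 1*6 = 6)
x = I*sqrt(24017) (x = sqrt(-23947 - 70) = sqrt(-24017) = I*sqrt(24017) ≈ 154.97*I)
r(-24, M) - x = (7/5 - 1*(-169)) - I*sqrt(24017) = (7/5 + 169) - I*sqrt(24017) = 852/5 - I*sqrt(24017)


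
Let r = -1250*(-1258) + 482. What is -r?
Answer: -1572982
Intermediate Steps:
r = 1572982 (r = 1572500 + 482 = 1572982)
-r = -1*1572982 = -1572982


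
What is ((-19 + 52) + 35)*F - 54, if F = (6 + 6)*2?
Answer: 1578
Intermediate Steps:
F = 24 (F = 12*2 = 24)
((-19 + 52) + 35)*F - 54 = ((-19 + 52) + 35)*24 - 54 = (33 + 35)*24 - 54 = 68*24 - 54 = 1632 - 54 = 1578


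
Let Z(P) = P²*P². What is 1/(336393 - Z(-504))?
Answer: -1/64523791863 ≈ -1.5498e-11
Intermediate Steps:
Z(P) = P⁴
1/(336393 - Z(-504)) = 1/(336393 - 1*(-504)⁴) = 1/(336393 - 1*64524128256) = 1/(336393 - 64524128256) = 1/(-64523791863) = -1/64523791863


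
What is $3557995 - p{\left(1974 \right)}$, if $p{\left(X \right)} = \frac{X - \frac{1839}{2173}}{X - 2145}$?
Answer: $\frac{146899415972}{41287} \approx 3.558 \cdot 10^{6}$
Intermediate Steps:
$p{\left(X \right)} = \frac{- \frac{1839}{2173} + X}{-2145 + X}$ ($p{\left(X \right)} = \frac{X - \frac{1839}{2173}}{-2145 + X} = \frac{- \frac{1839}{2173} + X}{-2145 + X}$)
$3557995 - p{\left(1974 \right)} = 3557995 - \frac{- \frac{1839}{2173} + 1974}{-2145 + 1974} = 3557995 - \frac{1}{-171} \cdot \frac{4287663}{2173} = 3557995 - \left(- \frac{1}{171}\right) \frac{4287663}{2173} = 3557995 - - \frac{476407}{41287} = 3557995 + \frac{476407}{41287} = \frac{146899415972}{41287}$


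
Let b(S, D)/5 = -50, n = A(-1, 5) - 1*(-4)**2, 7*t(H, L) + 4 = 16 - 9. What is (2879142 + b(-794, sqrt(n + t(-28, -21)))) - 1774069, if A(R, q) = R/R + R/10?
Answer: 1104823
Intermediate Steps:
A(R, q) = 1 + R/10 (A(R, q) = 1 + R*(1/10) = 1 + R/10)
t(H, L) = 3/7 (t(H, L) = -4/7 + (16 - 9)/7 = -4/7 + (1/7)*7 = -4/7 + 1 = 3/7)
n = -151/10 (n = (1 + (1/10)*(-1)) - 1*(-4)**2 = (1 - 1/10) - 1*16 = 9/10 - 16 = -151/10 ≈ -15.100)
b(S, D) = -250 (b(S, D) = 5*(-50) = -250)
(2879142 + b(-794, sqrt(n + t(-28, -21)))) - 1774069 = (2879142 - 250) - 1774069 = 2878892 - 1774069 = 1104823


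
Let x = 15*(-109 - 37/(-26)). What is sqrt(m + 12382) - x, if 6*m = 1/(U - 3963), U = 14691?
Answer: 41955/26 + sqrt(356261045919)/5364 ≈ 1724.9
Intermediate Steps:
x = -41955/26 (x = 15*(-109 - 37*(-1/26)) = 15*(-109 + 37/26) = 15*(-2797/26) = -41955/26 ≈ -1613.7)
m = 1/64368 (m = 1/(6*(14691 - 3963)) = (1/6)/10728 = (1/6)*(1/10728) = 1/64368 ≈ 1.5536e-5)
sqrt(m + 12382) - x = sqrt(1/64368 + 12382) - 1*(-41955/26) = sqrt(797004577/64368) + 41955/26 = sqrt(356261045919)/5364 + 41955/26 = 41955/26 + sqrt(356261045919)/5364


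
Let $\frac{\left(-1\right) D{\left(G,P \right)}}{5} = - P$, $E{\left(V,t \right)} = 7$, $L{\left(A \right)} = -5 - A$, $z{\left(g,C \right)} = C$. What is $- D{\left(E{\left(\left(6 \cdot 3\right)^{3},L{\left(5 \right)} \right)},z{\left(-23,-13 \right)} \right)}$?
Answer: $65$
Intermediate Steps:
$D{\left(G,P \right)} = 5 P$ ($D{\left(G,P \right)} = - 5 \left(- P\right) = 5 P$)
$- D{\left(E{\left(\left(6 \cdot 3\right)^{3},L{\left(5 \right)} \right)},z{\left(-23,-13 \right)} \right)} = - 5 \left(-13\right) = \left(-1\right) \left(-65\right) = 65$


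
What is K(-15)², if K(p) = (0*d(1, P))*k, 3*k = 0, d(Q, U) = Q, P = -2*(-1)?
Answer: 0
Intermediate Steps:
P = 2
k = 0 (k = (⅓)*0 = 0)
K(p) = 0 (K(p) = (0*1)*0 = 0*0 = 0)
K(-15)² = 0² = 0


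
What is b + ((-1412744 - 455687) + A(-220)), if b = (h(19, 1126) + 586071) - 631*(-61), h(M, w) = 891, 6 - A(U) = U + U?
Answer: -1242532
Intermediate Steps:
A(U) = 6 - 2*U (A(U) = 6 - (U + U) = 6 - 2*U)
b = 625453 (b = (891 + 586071) - 631*(-61) = 586962 + 38491 = 625453)
b + ((-1412744 - 455687) + A(-220)) = 625453 + ((-1412744 - 455687) + (6 - 2*(-220))) = 625453 + (-1868431 + (6 + 440)) = 625453 + (-1868431 + 446) = 625453 - 1867985 = -1242532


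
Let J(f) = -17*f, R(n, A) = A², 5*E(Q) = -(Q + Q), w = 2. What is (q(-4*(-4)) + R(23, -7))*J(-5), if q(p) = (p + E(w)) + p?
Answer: 6817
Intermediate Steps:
E(Q) = -2*Q/5 (E(Q) = (-(Q + Q))/5 = (-2*Q)/5 = -2*Q/5)
q(p) = -⅘ + 2*p (q(p) = (p - ⅖*2) + p = (p - ⅘) + p = (-⅘ + p) + p = -⅘ + 2*p)
(q(-4*(-4)) + R(23, -7))*J(-5) = ((-⅘ + 2*(-4*(-4))) + (-7)²)*(-17*(-5)) = ((-⅘ + 2*16) + 49)*85 = ((-⅘ + 32) + 49)*85 = (156/5 + 49)*85 = (401/5)*85 = 6817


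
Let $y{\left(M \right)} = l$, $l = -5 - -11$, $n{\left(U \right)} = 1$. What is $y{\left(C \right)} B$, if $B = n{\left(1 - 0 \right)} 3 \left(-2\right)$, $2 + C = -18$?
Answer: $-36$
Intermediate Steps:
$C = -20$ ($C = -2 - 18 = -20$)
$l = 6$ ($l = -5 + 11 = 6$)
$y{\left(M \right)} = 6$
$B = -6$ ($B = 1 \cdot 3 \left(-2\right) = 3 \left(-2\right) = -6$)
$y{\left(C \right)} B = 6 \left(-6\right) = -36$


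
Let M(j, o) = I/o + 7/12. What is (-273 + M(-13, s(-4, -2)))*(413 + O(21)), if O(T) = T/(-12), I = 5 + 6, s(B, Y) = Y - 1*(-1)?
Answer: -5594645/48 ≈ -1.1656e+5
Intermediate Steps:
s(B, Y) = 1 + Y (s(B, Y) = Y + 1 = 1 + Y)
I = 11
M(j, o) = 7/12 + 11/o (M(j, o) = 11/o + 7/12 = 7/12 + 11/o)
O(T) = -T/12 (O(T) = T*(-1/12) = -T/12)
(-273 + M(-13, s(-4, -2)))*(413 + O(21)) = (-273 + (7/12 + 11/(1 - 2)))*(413 - 1/12*21) = (-273 + (7/12 + 11/(-1)))*(413 - 7/4) = (-273 + (7/12 + 11*(-1)))*(1645/4) = (-273 + (7/12 - 11))*(1645/4) = (-273 - 125/12)*(1645/4) = -3401/12*1645/4 = -5594645/48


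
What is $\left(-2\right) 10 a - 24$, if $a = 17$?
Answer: $-364$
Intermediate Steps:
$\left(-2\right) 10 a - 24 = \left(-2\right) 10 \cdot 17 - 24 = \left(-20\right) 17 - 24 = -340 - 24 = -364$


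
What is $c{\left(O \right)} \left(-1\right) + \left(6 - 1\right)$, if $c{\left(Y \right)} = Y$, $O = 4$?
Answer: $1$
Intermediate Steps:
$c{\left(O \right)} \left(-1\right) + \left(6 - 1\right) = 4 \left(-1\right) + \left(6 - 1\right) = -4 + 5 = 1$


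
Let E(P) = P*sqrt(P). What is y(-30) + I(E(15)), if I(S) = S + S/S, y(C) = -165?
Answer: -164 + 15*sqrt(15) ≈ -105.91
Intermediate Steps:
E(P) = P**(3/2)
I(S) = 1 + S (I(S) = S + 1 = 1 + S)
y(-30) + I(E(15)) = -165 + (1 + 15**(3/2)) = -165 + (1 + 15*sqrt(15)) = -164 + 15*sqrt(15)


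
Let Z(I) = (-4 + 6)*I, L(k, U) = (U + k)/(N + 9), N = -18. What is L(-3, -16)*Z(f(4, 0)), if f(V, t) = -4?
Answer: -152/9 ≈ -16.889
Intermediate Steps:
L(k, U) = -U/9 - k/9 (L(k, U) = (U + k)/(-18 + 9) = (U + k)/(-9) = (U + k)*(-⅑) = -U/9 - k/9)
Z(I) = 2*I
L(-3, -16)*Z(f(4, 0)) = (-⅑*(-16) - ⅑*(-3))*(2*(-4)) = (16/9 + ⅓)*(-8) = (19/9)*(-8) = -152/9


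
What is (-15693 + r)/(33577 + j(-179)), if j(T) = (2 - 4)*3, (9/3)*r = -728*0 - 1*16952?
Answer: -64031/100713 ≈ -0.63578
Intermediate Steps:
r = -16952/3 (r = (-728*0 - 1*16952)/3 = (0 - 16952)/3 = (⅓)*(-16952) = -16952/3 ≈ -5650.7)
j(T) = -6 (j(T) = -2*3 = -6)
(-15693 + r)/(33577 + j(-179)) = (-15693 - 16952/3)/(33577 - 6) = -64031/3/33571 = -64031/3*1/33571 = -64031/100713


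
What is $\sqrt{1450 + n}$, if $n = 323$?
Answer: $3 \sqrt{197} \approx 42.107$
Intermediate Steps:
$\sqrt{1450 + n} = \sqrt{1450 + 323} = \sqrt{1773} = 3 \sqrt{197}$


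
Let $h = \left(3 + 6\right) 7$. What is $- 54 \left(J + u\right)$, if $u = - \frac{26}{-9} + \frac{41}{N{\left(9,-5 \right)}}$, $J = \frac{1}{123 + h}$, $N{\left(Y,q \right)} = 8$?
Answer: $- \frac{53697}{124} \approx -433.04$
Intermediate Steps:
$h = 63$ ($h = 9 \cdot 7 = 63$)
$J = \frac{1}{186}$ ($J = \frac{1}{123 + 63} = \frac{1}{186} \approx 0.0053763$)
$u = \frac{577}{72}$ ($u = - \frac{26}{-9} + \frac{41}{8} = \left(-26\right) \left(- \frac{1}{9}\right) + 41 \cdot \frac{1}{8} = \frac{26}{9} + \frac{41}{8} = \frac{577}{72} \approx 8.0139$)
$- 54 \left(J + u\right) = - 54 \left(\frac{1}{186} + \frac{577}{72}\right) = \left(-54\right) \frac{17899}{2232} = - \frac{53697}{124}$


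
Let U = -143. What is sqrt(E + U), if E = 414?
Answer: sqrt(271) ≈ 16.462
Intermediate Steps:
sqrt(E + U) = sqrt(414 - 143) = sqrt(271)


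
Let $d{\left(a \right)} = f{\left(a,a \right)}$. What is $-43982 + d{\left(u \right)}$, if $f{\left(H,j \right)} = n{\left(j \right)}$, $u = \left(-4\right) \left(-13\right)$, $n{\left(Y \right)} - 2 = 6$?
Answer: $-43974$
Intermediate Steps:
$n{\left(Y \right)} = 8$ ($n{\left(Y \right)} = 2 + 6 = 8$)
$u = 52$
$f{\left(H,j \right)} = 8$
$d{\left(a \right)} = 8$
$-43982 + d{\left(u \right)} = -43982 + 8 = -43974$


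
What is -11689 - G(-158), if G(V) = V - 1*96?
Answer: -11435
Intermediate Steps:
G(V) = -96 + V (G(V) = V - 96 = -96 + V)
-11689 - G(-158) = -11689 - (-96 - 158) = -11689 - 1*(-254) = -11689 + 254 = -11435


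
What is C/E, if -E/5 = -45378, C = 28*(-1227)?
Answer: -5726/37815 ≈ -0.15142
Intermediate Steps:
C = -34356
E = 226890 (E = -5*(-45378) = 226890)
C/E = -34356/226890 = -34356*1/226890 = -5726/37815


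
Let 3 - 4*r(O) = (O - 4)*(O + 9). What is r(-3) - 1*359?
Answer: -1391/4 ≈ -347.75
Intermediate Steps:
r(O) = ¾ - (-4 + O)*(9 + O)/4 (r(O) = ¾ - (O - 4)*(O + 9)/4 = ¾ - (-4 + O)*(9 + O)/4)
r(-3) - 1*359 = (39/4 - 5/4*(-3) - ¼*(-3)²) - 1*359 = (39/4 + 15/4 - ¼*9) - 359 = (39/4 + 15/4 - 9/4) - 359 = 45/4 - 359 = -1391/4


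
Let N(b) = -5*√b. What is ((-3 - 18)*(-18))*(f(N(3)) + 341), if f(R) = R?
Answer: 128898 - 1890*√3 ≈ 1.2562e+5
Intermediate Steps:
((-3 - 18)*(-18))*(f(N(3)) + 341) = ((-3 - 18)*(-18))*(-5*√3 + 341) = (-21*(-18))*(341 - 5*√3) = 378*(341 - 5*√3) = 128898 - 1890*√3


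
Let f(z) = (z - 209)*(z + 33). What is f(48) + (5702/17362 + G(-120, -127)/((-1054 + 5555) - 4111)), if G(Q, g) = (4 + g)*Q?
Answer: -1467407858/112853 ≈ -13003.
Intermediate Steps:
G(Q, g) = Q*(4 + g)
f(z) = (-209 + z)*(33 + z)
f(48) + (5702/17362 + G(-120, -127)/((-1054 + 5555) - 4111)) = (-6897 + 48**2 - 176*48) + (5702/17362 + (-120*(4 - 127))/((-1054 + 5555) - 4111)) = (-6897 + 2304 - 8448) + (5702*(1/17362) + (-120*(-123))/(4501 - 4111)) = -13041 + (2851/8681 + 14760/390) = -13041 + (2851/8681 + 14760*(1/390)) = -13041 + (2851/8681 + 492/13) = -13041 + 4308115/112853 = -1467407858/112853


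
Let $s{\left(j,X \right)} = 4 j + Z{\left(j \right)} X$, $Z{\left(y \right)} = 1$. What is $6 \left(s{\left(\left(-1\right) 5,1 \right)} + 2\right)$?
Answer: $-102$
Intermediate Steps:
$s{\left(j,X \right)} = X + 4 j$ ($s{\left(j,X \right)} = 4 j + 1 X = 4 j + X = X + 4 j$)
$6 \left(s{\left(\left(-1\right) 5,1 \right)} + 2\right) = 6 \left(\left(1 + 4 \left(\left(-1\right) 5\right)\right) + 2\right) = 6 \left(\left(1 + 4 \left(-5\right)\right) + 2\right) = 6 \left(\left(1 - 20\right) + 2\right) = 6 \left(-19 + 2\right) = 6 \left(-17\right) = -102$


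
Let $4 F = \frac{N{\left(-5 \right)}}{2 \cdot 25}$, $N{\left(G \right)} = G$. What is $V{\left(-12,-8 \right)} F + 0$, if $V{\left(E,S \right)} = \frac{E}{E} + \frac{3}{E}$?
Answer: $- \frac{3}{160} \approx -0.01875$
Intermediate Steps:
$F = - \frac{1}{40}$ ($F = \frac{\left(-5\right) \frac{1}{2 \cdot 25}}{4} = \frac{\left(-5\right) \frac{1}{50}}{4} = \frac{1}{4} \left(- \frac{1}{10}\right) = - \frac{1}{40} \approx -0.025$)
$V{\left(E,S \right)} = 1 + \frac{3}{E}$
$V{\left(-12,-8 \right)} F + 0 = \frac{3 - 12}{-12} \left(- \frac{1}{40}\right) + 0 = \left(- \frac{1}{12}\right) \left(-9\right) \left(- \frac{1}{40}\right) + 0 = \frac{3}{4} \left(- \frac{1}{40}\right) + 0 = - \frac{3}{160} + 0 = - \frac{3}{160}$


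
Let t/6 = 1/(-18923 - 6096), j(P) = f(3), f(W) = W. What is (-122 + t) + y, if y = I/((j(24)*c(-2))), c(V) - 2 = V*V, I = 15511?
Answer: 333127877/450342 ≈ 739.72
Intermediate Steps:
c(V) = 2 + V² (c(V) = 2 + V*V = 2 + V²)
j(P) = 3
t = -6/25019 (t = 6/(-18923 - 6096) = 6/(-25019) = 6*(-1/25019) = -6/25019 ≈ -0.00023982)
y = 15511/18 (y = 15511/((3*(2 + (-2)²))) = 15511/((3*(2 + 4))) = 15511/((3*6)) = 15511/18 ≈ 861.72)
(-122 + t) + y = (-122 - 6/25019) + 15511/18 = -3052324/25019 + 15511/18 = 333127877/450342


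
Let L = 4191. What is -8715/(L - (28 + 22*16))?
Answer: -8715/3811 ≈ -2.2868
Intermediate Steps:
-8715/(L - (28 + 22*16)) = -8715/(4191 - (28 + 22*16)) = -8715/(4191 - (28 + 352)) = -8715/(4191 - 1*380) = -8715/(4191 - 380) = -8715/3811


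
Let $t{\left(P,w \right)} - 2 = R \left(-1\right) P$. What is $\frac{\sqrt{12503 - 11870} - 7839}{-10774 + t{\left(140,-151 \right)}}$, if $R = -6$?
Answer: $\frac{603}{764} - \frac{\sqrt{633}}{9932} \approx 0.78673$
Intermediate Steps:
$t{\left(P,w \right)} = 2 + 6 P$ ($t{\left(P,w \right)} = 2 + \left(-6\right) \left(-1\right) P = 2 + 6 P$)
$\frac{\sqrt{12503 - 11870} - 7839}{-10774 + t{\left(140,-151 \right)}} = \frac{\sqrt{12503 - 11870} - 7839}{-10774 + \left(2 + 6 \cdot 140\right)} = \frac{\sqrt{633} - 7839}{-10774 + \left(2 + 840\right)} = \frac{-7839 + \sqrt{633}}{-10774 + 842} = \frac{-7839 + \sqrt{633}}{-9932} = \left(-7839 + \sqrt{633}\right) \left(- \frac{1}{9932}\right) = \frac{603}{764} - \frac{\sqrt{633}}{9932}$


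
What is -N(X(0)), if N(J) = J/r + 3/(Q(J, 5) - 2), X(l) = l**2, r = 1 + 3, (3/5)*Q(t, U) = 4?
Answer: -9/14 ≈ -0.64286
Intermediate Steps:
Q(t, U) = 20/3 (Q(t, U) = (5/3)*4 = 20/3)
r = 4
N(J) = 9/14 + J/4 (N(J) = J/4 + 3/(20/3 - 2) = J*(1/4) + 3/(14/3) = J/4 + 3*(3/14) = J/4 + 9/14 = 9/14 + J/4)
-N(X(0)) = -(9/14 + (1/4)*0**2) = -(9/14 + (1/4)*0) = -(9/14 + 0) = -1*9/14 = -9/14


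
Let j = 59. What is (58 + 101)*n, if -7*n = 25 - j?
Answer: 5406/7 ≈ 772.29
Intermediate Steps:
n = 34/7 (n = -(25 - 1*59)/7 = -(25 - 59)/7 = -⅐*(-34) = 34/7 ≈ 4.8571)
(58 + 101)*n = (58 + 101)*(34/7) = 159*(34/7) = 5406/7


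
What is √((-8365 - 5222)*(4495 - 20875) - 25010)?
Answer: 5*√8901202 ≈ 14917.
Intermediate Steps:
√((-8365 - 5222)*(4495 - 20875) - 25010) = √(-13587*(-16380) - 25010) = √(222555060 - 25010) = √222530050 = 5*√8901202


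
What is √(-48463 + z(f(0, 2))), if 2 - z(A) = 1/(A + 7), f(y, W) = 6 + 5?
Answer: I*√1744598/6 ≈ 220.14*I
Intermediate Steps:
f(y, W) = 11
z(A) = 2 - 1/(7 + A) (z(A) = 2 - 1/(A + 7) = 2 - 1/(7 + A))
√(-48463 + z(f(0, 2))) = √(-48463 + (13 + 2*11)/(7 + 11)) = √(-48463 + (13 + 22)/18) = √(-48463 + (1/18)*35) = √(-48463 + 35/18) = √(-872299/18) = I*√1744598/6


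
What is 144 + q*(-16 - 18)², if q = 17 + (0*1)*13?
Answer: 19796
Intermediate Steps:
q = 17 (q = 17 + 0*13 = 17 + 0 = 17)
144 + q*(-16 - 18)² = 144 + 17*(-16 - 18)² = 144 + 17*(-34)² = 144 + 17*1156 = 144 + 19652 = 19796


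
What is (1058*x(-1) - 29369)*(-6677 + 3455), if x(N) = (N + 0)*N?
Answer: 91218042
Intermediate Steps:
x(N) = N**2 (x(N) = N*N = N**2)
(1058*x(-1) - 29369)*(-6677 + 3455) = (1058*(-1)**2 - 29369)*(-6677 + 3455) = (1058*1 - 29369)*(-3222) = (1058 - 29369)*(-3222) = -28311*(-3222) = 91218042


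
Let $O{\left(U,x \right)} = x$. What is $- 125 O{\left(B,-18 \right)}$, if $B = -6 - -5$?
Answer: $2250$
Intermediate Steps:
$B = -1$ ($B = -6 + 5 = -1$)
$- 125 O{\left(B,-18 \right)} = \left(-125\right) \left(-18\right) = 2250$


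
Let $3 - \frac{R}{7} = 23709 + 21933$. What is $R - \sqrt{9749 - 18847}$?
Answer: $-319473 - i \sqrt{9098} \approx -3.1947 \cdot 10^{5} - 95.383 i$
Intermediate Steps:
$R = -319473$ ($R = 21 - 7 \left(23709 + 21933\right) = 21 - 319494 = -319473$)
$R - \sqrt{9749 - 18847} = -319473 - \sqrt{9749 - 18847} = -319473 - \sqrt{-9098} = -319473 - i \sqrt{9098}$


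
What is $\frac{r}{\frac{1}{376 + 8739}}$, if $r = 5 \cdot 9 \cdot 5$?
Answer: $2050875$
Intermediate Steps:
$r = 225$ ($r = 45 \cdot 5 = 225$)
$\frac{r}{\frac{1}{376 + 8739}} = \frac{225}{\frac{1}{376 + 8739}} = \frac{225}{\frac{1}{9115}} = 225 \frac{1}{\frac{1}{9115}} = 225 \cdot 9115 = 2050875$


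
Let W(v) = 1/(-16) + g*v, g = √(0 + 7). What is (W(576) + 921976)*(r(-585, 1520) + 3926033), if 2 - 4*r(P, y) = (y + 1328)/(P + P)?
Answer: 4517396804399987/1248 + 146990717024*√7/65 ≈ 3.6257e+12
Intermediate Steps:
g = √7 ≈ 2.6458
W(v) = -1/16 + v*√7 (W(v) = 1/(-16) + √7*v = -1/16 + v*√7)
r(P, y) = ½ - (1328 + y)/(8*P) (r(P, y) = ½ - (y + 1328)/(4*(P + P)) = ½ - (1328 + y)/(4*(2*P)) = ½ - (1328 + y)*1/(2*P)/4 = ½ - (1328 + y)/(8*P))
(W(576) + 921976)*(r(-585, 1520) + 3926033) = ((-1/16 + 576*√7) + 921976)*((⅛)*(-1328 - 1*1520 + 4*(-585))/(-585) + 3926033) = (14751615/16 + 576*√7)*((⅛)*(-1/585)*(-1328 - 1520 - 2340) + 3926033) = (14751615/16 + 576*√7)*((⅛)*(-1/585)*(-5188) + 3926033) = (14751615/16 + 576*√7)*(1297/1170 + 3926033) = (14751615/16 + 576*√7)*(4593459907/1170) = 4517396804399987/1248 + 146990717024*√7/65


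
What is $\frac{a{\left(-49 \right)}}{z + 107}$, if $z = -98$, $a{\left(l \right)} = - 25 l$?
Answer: $\frac{1225}{9} \approx 136.11$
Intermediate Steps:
$\frac{a{\left(-49 \right)}}{z + 107} = \frac{\left(-25\right) \left(-49\right)}{-98 + 107} = \frac{1}{9} \cdot 1225 = \frac{1225}{9}$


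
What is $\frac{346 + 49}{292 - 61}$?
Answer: $\frac{395}{231} \approx 1.71$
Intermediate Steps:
$\frac{346 + 49}{292 - 61} = \frac{395}{231}$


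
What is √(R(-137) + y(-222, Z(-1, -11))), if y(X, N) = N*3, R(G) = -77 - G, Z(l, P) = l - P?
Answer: 3*√10 ≈ 9.4868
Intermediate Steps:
y(X, N) = 3*N
√(R(-137) + y(-222, Z(-1, -11))) = √((-77 - 1*(-137)) + 3*(-1 - 1*(-11))) = √((-77 + 137) + 3*(-1 + 11)) = √(60 + 3*10) = √(60 + 30) = √90 = 3*√10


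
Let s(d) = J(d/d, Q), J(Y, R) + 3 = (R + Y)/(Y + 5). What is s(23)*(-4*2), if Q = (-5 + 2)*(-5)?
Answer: 8/3 ≈ 2.6667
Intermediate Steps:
Q = 15 (Q = -3*(-5) = 15)
J(Y, R) = -3 + (R + Y)/(5 + Y) (J(Y, R) = -3 + (R + Y)/(Y + 5) = -3 + (R + Y)/(5 + Y))
s(d) = -1/3 (s(d) = (-15 + 15 - 2*d/d)/(5 + d/d) = (-15 + 15 - 2*1)/(5 + 1) = (-15 + 15 - 2)/6 = (1/6)*(-2) = -1/3)
s(23)*(-4*2) = -(-4)*2/3 = -1/3*(-8) = 8/3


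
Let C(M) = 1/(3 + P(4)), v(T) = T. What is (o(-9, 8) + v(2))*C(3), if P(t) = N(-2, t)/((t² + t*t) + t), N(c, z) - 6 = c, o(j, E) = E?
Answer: 45/14 ≈ 3.2143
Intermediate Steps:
N(c, z) = 6 + c
P(t) = 4/(t + 2*t²) (P(t) = (6 - 2)/((t² + t*t) + t) = 4/((t² + t²) + t) = 4/(2*t² + t) = 4/(t + 2*t²))
C(M) = 9/28 (C(M) = 1/(3 + 4/(4*(1 + 2*4))) = 1/(3 + 4*(¼)/(1 + 8)) = 1/(3 + 4*(¼)/9) = 1/(3 + 4*(¼)*(⅑)) = 1/(3 + ⅑) = 1/(28/9) = 9/28)
(o(-9, 8) + v(2))*C(3) = (8 + 2)*(9/28) = 10*(9/28) = 45/14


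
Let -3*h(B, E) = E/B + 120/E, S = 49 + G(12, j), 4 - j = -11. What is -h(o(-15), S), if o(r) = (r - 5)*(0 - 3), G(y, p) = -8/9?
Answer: 770689/701460 ≈ 1.0987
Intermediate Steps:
j = 15 (j = 4 - 1*(-11) = 4 + 11 = 15)
G(y, p) = -8/9 (G(y, p) = -8*⅑ = -8/9)
S = 433/9 (S = 49 - 8/9 = 433/9 ≈ 48.111)
o(r) = 15 - 3*r (o(r) = (-5 + r)*(-3) = 15 - 3*r)
h(B, E) = -40/E - E/(3*B) (h(B, E) = -(E/B + 120/E)/3 = -(120/E + E/B)/3 = -40/E - E/(3*B))
-h(o(-15), S) = -(-40/433/9 - ⅓*433/9/(15 - 3*(-15))) = -(-40*9/433 - ⅓*433/9/(15 + 45)) = -(-360/433 - ⅓*433/9/60) = -(-360/433 - ⅓*433/9*1/60) = -(-360/433 - 433/1620) = -1*(-770689/701460) = 770689/701460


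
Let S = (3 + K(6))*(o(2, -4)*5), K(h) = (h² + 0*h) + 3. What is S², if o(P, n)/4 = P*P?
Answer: 11289600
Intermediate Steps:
o(P, n) = 4*P² (o(P, n) = 4*(P*P) = 4*P²)
K(h) = 3 + h² (K(h) = (h² + 0) + 3 = h² + 3 = 3 + h²)
S = 3360 (S = (3 + (3 + 6²))*((4*2²)*5) = (3 + (3 + 36))*((4*4)*5) = (3 + 39)*(16*5) = 42*80 = 3360)
S² = 3360² = 11289600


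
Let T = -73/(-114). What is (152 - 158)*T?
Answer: -73/19 ≈ -3.8421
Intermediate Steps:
T = 73/114 (T = -73*(-1/114) = 73/114 ≈ 0.64035)
(152 - 158)*T = (152 - 158)*(73/114) = -6*73/114 = -73/19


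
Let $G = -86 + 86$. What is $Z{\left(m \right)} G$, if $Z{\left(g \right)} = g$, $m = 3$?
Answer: $0$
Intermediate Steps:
$G = 0$
$Z{\left(m \right)} G = 3 \cdot 0 = 0$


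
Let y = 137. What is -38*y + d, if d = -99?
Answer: -5305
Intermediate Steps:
-38*y + d = -38*137 - 99 = -5206 - 99 = -5305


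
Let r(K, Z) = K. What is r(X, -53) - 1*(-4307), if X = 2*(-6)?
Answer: 4295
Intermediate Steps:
X = -12
r(X, -53) - 1*(-4307) = -12 - 1*(-4307) = -12 + 4307 = 4295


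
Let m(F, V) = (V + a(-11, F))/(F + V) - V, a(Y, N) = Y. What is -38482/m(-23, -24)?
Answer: -1808654/1163 ≈ -1555.2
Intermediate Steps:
m(F, V) = -V + (-11 + V)/(F + V) (m(F, V) = (V - 11)/(F + V) - V = (-11 + V)/(F + V) - V = -V + (-11 + V)/(F + V))
-38482/m(-23, -24) = -38482*(-23 - 24)/(-11 - 24 - 1*(-24)² - 1*(-23)*(-24)) = -38482*(-47/(-11 - 24 - 1*576 - 552)) = -38482*(-47/(-11 - 24 - 576 - 552)) = -38482/((-1/47*(-1163))) = -38482/1163/47 = -38482*47/1163 = -1808654/1163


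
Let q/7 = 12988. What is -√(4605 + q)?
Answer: -√95521 ≈ -309.06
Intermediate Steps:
q = 90916 (q = 7*12988 = 90916)
-√(4605 + q) = -√(4605 + 90916) = -√95521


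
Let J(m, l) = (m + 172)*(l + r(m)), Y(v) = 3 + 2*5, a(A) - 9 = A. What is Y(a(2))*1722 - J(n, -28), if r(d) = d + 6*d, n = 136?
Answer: -262206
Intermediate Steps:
a(A) = 9 + A
r(d) = 7*d
Y(v) = 13 (Y(v) = 3 + 10 = 13)
J(m, l) = (172 + m)*(l + 7*m) (J(m, l) = (m + 172)*(l + 7*m) = (172 + m)*(l + 7*m))
Y(a(2))*1722 - J(n, -28) = 13*1722 - (7*136² + 172*(-28) + 1204*136 - 28*136) = 22386 - (7*18496 - 4816 + 163744 - 3808) = 22386 - (129472 - 4816 + 163744 - 3808) = 22386 - 1*284592 = 22386 - 284592 = -262206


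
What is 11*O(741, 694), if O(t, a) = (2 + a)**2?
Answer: 5328576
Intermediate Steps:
11*O(741, 694) = 11*(2 + 694)**2 = 11*696**2 = 11*484416 = 5328576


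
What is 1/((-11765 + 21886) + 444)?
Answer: 1/10565 ≈ 9.4652e-5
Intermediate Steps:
1/((-11765 + 21886) + 444) = 1/(10121 + 444) = 1/10565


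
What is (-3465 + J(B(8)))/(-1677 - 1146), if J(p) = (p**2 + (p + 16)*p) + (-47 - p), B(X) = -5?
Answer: 1179/941 ≈ 1.2529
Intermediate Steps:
J(p) = -47 + p**2 - p + p*(16 + p) (J(p) = (p**2 + (16 + p)*p) + (-47 - p) = (p**2 + p*(16 + p)) + (-47 - p) = -47 + p**2 - p + p*(16 + p))
(-3465 + J(B(8)))/(-1677 - 1146) = (-3465 + (-47 + 2*(-5)**2 + 15*(-5)))/(-1677 - 1146) = (-3465 + (-47 + 2*25 - 75))/(-2823) = (-3465 + (-47 + 50 - 75))*(-1/2823) = (-3465 - 72)*(-1/2823) = -3537*(-1/2823) = 1179/941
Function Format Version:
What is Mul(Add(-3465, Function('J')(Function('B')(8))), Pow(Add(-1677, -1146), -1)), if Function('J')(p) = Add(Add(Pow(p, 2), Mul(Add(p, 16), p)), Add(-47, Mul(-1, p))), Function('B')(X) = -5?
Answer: Rational(1179, 941) ≈ 1.2529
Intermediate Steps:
Function('J')(p) = Add(-47, Pow(p, 2), Mul(-1, p), Mul(p, Add(16, p))) (Function('J')(p) = Add(Add(Pow(p, 2), Mul(Add(16, p), p)), Add(-47, Mul(-1, p))) = Add(Add(Pow(p, 2), Mul(p, Add(16, p))), Add(-47, Mul(-1, p))) = Add(-47, Pow(p, 2), Mul(-1, p), Mul(p, Add(16, p))))
Mul(Add(-3465, Function('J')(Function('B')(8))), Pow(Add(-1677, -1146), -1)) = Mul(Add(-3465, Add(-47, Mul(2, Pow(-5, 2)), Mul(15, -5))), Pow(Add(-1677, -1146), -1)) = Mul(Add(-3465, Add(-47, Mul(2, 25), -75)), Pow(-2823, -1)) = Mul(Add(-3465, Add(-47, 50, -75)), Rational(-1, 2823)) = Mul(Add(-3465, -72), Rational(-1, 2823)) = Mul(-3537, Rational(-1, 2823)) = Rational(1179, 941)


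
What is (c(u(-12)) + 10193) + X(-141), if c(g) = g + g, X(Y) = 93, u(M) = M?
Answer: 10262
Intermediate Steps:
c(g) = 2*g
(c(u(-12)) + 10193) + X(-141) = (2*(-12) + 10193) + 93 = (-24 + 10193) + 93 = 10169 + 93 = 10262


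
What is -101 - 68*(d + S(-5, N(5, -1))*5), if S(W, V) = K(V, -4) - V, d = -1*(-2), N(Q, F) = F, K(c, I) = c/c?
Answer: -917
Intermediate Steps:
K(c, I) = 1
d = 2
S(W, V) = 1 - V
-101 - 68*(d + S(-5, N(5, -1))*5) = -101 - 68*(2 + (1 - 1*(-1))*5) = -101 - 68*(2 + (1 + 1)*5) = -101 - 68*(2 + 2*5) = -101 - 68*(2 + 10) = -101 - 68*12 = -101 - 816 = -917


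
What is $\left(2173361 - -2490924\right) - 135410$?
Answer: $4528875$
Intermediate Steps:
$\left(2173361 - -2490924\right) - 135410 = \left(2173361 + 2490924\right) - 135410 = 4664285 - 135410 = 4528875$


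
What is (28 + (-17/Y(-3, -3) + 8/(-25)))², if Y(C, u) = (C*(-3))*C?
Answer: 365153881/455625 ≈ 801.44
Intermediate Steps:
Y(C, u) = -3*C² (Y(C, u) = (-3*C)*C = -3*C²)
(28 + (-17/Y(-3, -3) + 8/(-25)))² = (28 + (-17/((-3*(-3)²)) + 8/(-25)))² = (28 + (-17/((-3*9)) + 8*(-1/25)))² = (28 + (-17/(-27) - 8/25))² = (28 + (-17*(-1/27) - 8/25))² = (28 + (17/27 - 8/25))² = (28 + 209/675)² = (19109/675)² = 365153881/455625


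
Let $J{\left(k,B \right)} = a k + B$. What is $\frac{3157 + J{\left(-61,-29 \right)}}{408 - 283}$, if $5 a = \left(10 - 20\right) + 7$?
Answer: $\frac{15823}{625} \approx 25.317$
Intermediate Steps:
$a = - \frac{3}{5}$ ($a = \frac{\left(10 - 20\right) + 7}{5} = \frac{-10 + 7}{5} = \frac{1}{5} \left(-3\right) = - \frac{3}{5} \approx -0.6$)
$J{\left(k,B \right)} = B - \frac{3 k}{5}$ ($J{\left(k,B \right)} = - \frac{3 k}{5} + B = B - \frac{3 k}{5}$)
$\frac{3157 + J{\left(-61,-29 \right)}}{408 - 283} = \frac{3157 - - \frac{38}{5}}{408 - 283} = \frac{3157 + \left(-29 + \frac{183}{5}\right)}{125} = \left(3157 + \frac{38}{5}\right) \frac{1}{125} = \frac{15823}{5} \cdot \frac{1}{125} = \frac{15823}{625}$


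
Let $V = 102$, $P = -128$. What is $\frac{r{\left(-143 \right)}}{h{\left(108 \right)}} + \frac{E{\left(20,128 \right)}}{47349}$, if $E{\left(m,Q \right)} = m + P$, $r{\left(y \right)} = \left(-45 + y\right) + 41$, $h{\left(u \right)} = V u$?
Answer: $- \frac{301853}{19318392} \approx -0.015625$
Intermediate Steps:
$h{\left(u \right)} = 102 u$
$r{\left(y \right)} = -4 + y$
$E{\left(m,Q \right)} = -128 + m$ ($E{\left(m,Q \right)} = m - 128 = -128 + m$)
$\frac{r{\left(-143 \right)}}{h{\left(108 \right)}} + \frac{E{\left(20,128 \right)}}{47349} = \frac{-4 - 143}{102 \cdot 108} + \frac{-128 + 20}{47349} = - \frac{147}{11016} - \frac{12}{5261} = \left(-147\right) \frac{1}{11016} - \frac{12}{5261} = - \frac{49}{3672} - \frac{12}{5261} = - \frac{301853}{19318392}$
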